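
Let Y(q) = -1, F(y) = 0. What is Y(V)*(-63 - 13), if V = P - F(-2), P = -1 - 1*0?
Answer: 76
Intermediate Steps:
P = -1 (P = -1 + 0 = -1)
V = -1 (V = -1 - 1*0 = -1 + 0 = -1)
Y(V)*(-63 - 13) = -(-63 - 13) = -1*(-76) = 76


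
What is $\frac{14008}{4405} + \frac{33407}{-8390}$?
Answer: $- \frac{5926143}{7391590} \approx -0.80174$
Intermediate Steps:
$\frac{14008}{4405} + \frac{33407}{-8390} = 14008 \cdot \frac{1}{4405} + 33407 \left(- \frac{1}{8390}\right) = \frac{14008}{4405} - \frac{33407}{8390} = - \frac{5926143}{7391590}$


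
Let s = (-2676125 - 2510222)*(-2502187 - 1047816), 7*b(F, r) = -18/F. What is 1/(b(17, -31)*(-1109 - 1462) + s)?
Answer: 119/2190974141722157 ≈ 5.4314e-14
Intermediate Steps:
b(F, r) = -18/(7*F) (b(F, r) = (-18/F)/7 = -18/(7*F))
s = 18411547409041 (s = -5186347*(-3550003) = 18411547409041)
1/(b(17, -31)*(-1109 - 1462) + s) = 1/((-18/7/17)*(-1109 - 1462) + 18411547409041) = 1/(-18/7*1/17*(-2571) + 18411547409041) = 1/(-18/119*(-2571) + 18411547409041) = 1/(46278/119 + 18411547409041) = 1/(2190974141722157/119) = 119/2190974141722157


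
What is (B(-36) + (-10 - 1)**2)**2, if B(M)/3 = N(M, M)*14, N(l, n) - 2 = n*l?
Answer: 2985201769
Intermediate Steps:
N(l, n) = 2 + l*n (N(l, n) = 2 + n*l = 2 + l*n)
B(M) = 84 + 42*M**2 (B(M) = 3*((2 + M*M)*14) = 3*((2 + M**2)*14) = 3*(28 + 14*M**2) = 84 + 42*M**2)
(B(-36) + (-10 - 1)**2)**2 = ((84 + 42*(-36)**2) + (-10 - 1)**2)**2 = ((84 + 42*1296) + (-11)**2)**2 = ((84 + 54432) + 121)**2 = (54516 + 121)**2 = 54637**2 = 2985201769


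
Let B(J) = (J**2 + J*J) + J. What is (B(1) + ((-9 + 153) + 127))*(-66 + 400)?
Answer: 91516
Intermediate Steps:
B(J) = J + 2*J**2 (B(J) = (J**2 + J**2) + J = 2*J**2 + J = J + 2*J**2)
(B(1) + ((-9 + 153) + 127))*(-66 + 400) = (1*(1 + 2*1) + ((-9 + 153) + 127))*(-66 + 400) = (1*(1 + 2) + (144 + 127))*334 = (1*3 + 271)*334 = (3 + 271)*334 = 274*334 = 91516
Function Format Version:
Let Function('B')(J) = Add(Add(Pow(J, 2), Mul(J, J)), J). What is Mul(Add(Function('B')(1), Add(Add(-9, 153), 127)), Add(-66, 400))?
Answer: 91516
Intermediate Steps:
Function('B')(J) = Add(J, Mul(2, Pow(J, 2))) (Function('B')(J) = Add(Add(Pow(J, 2), Pow(J, 2)), J) = Add(Mul(2, Pow(J, 2)), J) = Add(J, Mul(2, Pow(J, 2))))
Mul(Add(Function('B')(1), Add(Add(-9, 153), 127)), Add(-66, 400)) = Mul(Add(Mul(1, Add(1, Mul(2, 1))), Add(Add(-9, 153), 127)), Add(-66, 400)) = Mul(Add(Mul(1, Add(1, 2)), Add(144, 127)), 334) = Mul(Add(Mul(1, 3), 271), 334) = Mul(Add(3, 271), 334) = Mul(274, 334) = 91516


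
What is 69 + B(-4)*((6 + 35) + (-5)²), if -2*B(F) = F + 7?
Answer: -30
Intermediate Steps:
B(F) = -7/2 - F/2 (B(F) = -(F + 7)/2 = -(7 + F)/2 = -7/2 - F/2)
69 + B(-4)*((6 + 35) + (-5)²) = 69 + (-7/2 - ½*(-4))*((6 + 35) + (-5)²) = 69 + (-7/2 + 2)*(41 + 25) = 69 - 3/2*66 = 69 - 99 = -30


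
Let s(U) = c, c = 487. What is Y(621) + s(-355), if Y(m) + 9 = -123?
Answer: 355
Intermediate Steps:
s(U) = 487
Y(m) = -132 (Y(m) = -9 - 123 = -132)
Y(621) + s(-355) = -132 + 487 = 355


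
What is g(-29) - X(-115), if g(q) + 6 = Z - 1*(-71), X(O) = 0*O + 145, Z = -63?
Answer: -143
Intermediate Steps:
X(O) = 145 (X(O) = 0 + 145 = 145)
g(q) = 2 (g(q) = -6 + (-63 - 1*(-71)) = -6 + (-63 + 71) = -6 + 8 = 2)
g(-29) - X(-115) = 2 - 1*145 = 2 - 145 = -143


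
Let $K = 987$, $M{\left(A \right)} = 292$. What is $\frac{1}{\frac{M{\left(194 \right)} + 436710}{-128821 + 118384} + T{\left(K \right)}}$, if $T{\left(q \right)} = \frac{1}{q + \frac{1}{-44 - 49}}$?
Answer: $- \frac{958012230}{40111442939} \approx -0.023884$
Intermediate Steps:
$T{\left(q \right)} = \frac{1}{- \frac{1}{93} + q}$ ($T{\left(q \right)} = \frac{1}{q + \frac{1}{-93}} = \frac{1}{q - \frac{1}{93}} = \frac{1}{- \frac{1}{93} + q}$)
$\frac{1}{\frac{M{\left(194 \right)} + 436710}{-128821 + 118384} + T{\left(K \right)}} = \frac{1}{\frac{292 + 436710}{-128821 + 118384} + \frac{93}{-1 + 93 \cdot 987}} = \frac{1}{\frac{437002}{-10437} + \frac{93}{-1 + 91791}} = \frac{1}{437002 \left(- \frac{1}{10437}\right) + \frac{93}{91790}} = \frac{1}{- \frac{437002}{10437} + 93 \cdot \frac{1}{91790}} = \frac{1}{- \frac{437002}{10437} + \frac{93}{91790}} = \frac{1}{- \frac{40111442939}{958012230}} = - \frac{958012230}{40111442939}$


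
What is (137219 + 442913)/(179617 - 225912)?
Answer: -580132/46295 ≈ -12.531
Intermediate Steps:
(137219 + 442913)/(179617 - 225912) = 580132/(-46295) = 580132*(-1/46295) = -580132/46295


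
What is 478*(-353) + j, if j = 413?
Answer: -168321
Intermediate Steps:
478*(-353) + j = 478*(-353) + 413 = -168734 + 413 = -168321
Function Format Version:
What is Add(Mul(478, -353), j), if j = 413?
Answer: -168321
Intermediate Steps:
Add(Mul(478, -353), j) = Add(Mul(478, -353), 413) = Add(-168734, 413) = -168321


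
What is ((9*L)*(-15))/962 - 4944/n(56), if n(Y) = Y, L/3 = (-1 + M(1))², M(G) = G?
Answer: -618/7 ≈ -88.286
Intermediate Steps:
L = 0 (L = 3*(-1 + 1)² = 3*0² = 3*0 = 0)
((9*L)*(-15))/962 - 4944/n(56) = ((9*0)*(-15))/962 - 4944/56 = (0*(-15))*(1/962) - 4944*1/56 = 0*(1/962) - 618/7 = 0 - 618/7 = -618/7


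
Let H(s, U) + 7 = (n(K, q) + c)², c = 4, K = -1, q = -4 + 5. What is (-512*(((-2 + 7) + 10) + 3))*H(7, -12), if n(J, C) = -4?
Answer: 64512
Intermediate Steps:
q = 1
H(s, U) = -7 (H(s, U) = -7 + (-4 + 4)² = -7 + 0² = -7 + 0 = -7)
(-512*(((-2 + 7) + 10) + 3))*H(7, -12) = -512*(((-2 + 7) + 10) + 3)*(-7) = -512*((5 + 10) + 3)*(-7) = -512*(15 + 3)*(-7) = -512*18*(-7) = -9216*(-7) = 64512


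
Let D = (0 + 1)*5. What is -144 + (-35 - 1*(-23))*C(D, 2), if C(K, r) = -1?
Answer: -132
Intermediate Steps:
D = 5 (D = 1*5 = 5)
-144 + (-35 - 1*(-23))*C(D, 2) = -144 + (-35 - 1*(-23))*(-1) = -144 + (-35 + 23)*(-1) = -144 - 12*(-1) = -144 + 12 = -132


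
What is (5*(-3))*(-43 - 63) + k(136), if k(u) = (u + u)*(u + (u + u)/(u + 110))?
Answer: 4782578/123 ≈ 38883.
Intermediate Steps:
k(u) = 2*u*(u + 2*u/(110 + u)) (k(u) = (2*u)*(u + (2*u)/(110 + u)) = (2*u)*(u + 2*u/(110 + u)) = 2*u*(u + 2*u/(110 + u)))
(5*(-3))*(-43 - 63) + k(136) = (5*(-3))*(-43 - 63) + 2*136²*(112 + 136)/(110 + 136) = -15*(-106) + 2*18496*248/246 = 1590 + 2*18496*(1/246)*248 = 1590 + 4587008/123 = 4782578/123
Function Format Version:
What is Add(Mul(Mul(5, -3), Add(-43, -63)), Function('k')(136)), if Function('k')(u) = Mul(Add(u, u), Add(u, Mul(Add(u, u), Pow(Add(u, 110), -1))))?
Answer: Rational(4782578, 123) ≈ 38883.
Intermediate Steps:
Function('k')(u) = Mul(2, u, Add(u, Mul(2, u, Pow(Add(110, u), -1)))) (Function('k')(u) = Mul(Mul(2, u), Add(u, Mul(Mul(2, u), Pow(Add(110, u), -1)))) = Mul(Mul(2, u), Add(u, Mul(2, u, Pow(Add(110, u), -1)))) = Mul(2, u, Add(u, Mul(2, u, Pow(Add(110, u), -1)))))
Add(Mul(Mul(5, -3), Add(-43, -63)), Function('k')(136)) = Add(Mul(Mul(5, -3), Add(-43, -63)), Mul(2, Pow(136, 2), Pow(Add(110, 136), -1), Add(112, 136))) = Add(Mul(-15, -106), Mul(2, 18496, Pow(246, -1), 248)) = Add(1590, Mul(2, 18496, Rational(1, 246), 248)) = Add(1590, Rational(4587008, 123)) = Rational(4782578, 123)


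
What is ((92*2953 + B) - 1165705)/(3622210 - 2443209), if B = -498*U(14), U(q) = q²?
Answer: -991637/1179001 ≈ -0.84108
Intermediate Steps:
B = -97608 (B = -498*14² = -498*196 = -97608)
((92*2953 + B) - 1165705)/(3622210 - 2443209) = ((92*2953 - 97608) - 1165705)/(3622210 - 2443209) = ((271676 - 97608) - 1165705)/1179001 = (174068 - 1165705)*(1/1179001) = -991637*1/1179001 = -991637/1179001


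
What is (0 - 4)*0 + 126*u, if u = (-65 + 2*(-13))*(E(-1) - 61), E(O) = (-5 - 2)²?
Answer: 137592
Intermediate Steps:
E(O) = 49 (E(O) = (-7)² = 49)
u = 1092 (u = (-65 + 2*(-13))*(49 - 61) = (-65 - 26)*(-12) = -91*(-12) = 1092)
(0 - 4)*0 + 126*u = (0 - 4)*0 + 126*1092 = -4*0 + 137592 = 0 + 137592 = 137592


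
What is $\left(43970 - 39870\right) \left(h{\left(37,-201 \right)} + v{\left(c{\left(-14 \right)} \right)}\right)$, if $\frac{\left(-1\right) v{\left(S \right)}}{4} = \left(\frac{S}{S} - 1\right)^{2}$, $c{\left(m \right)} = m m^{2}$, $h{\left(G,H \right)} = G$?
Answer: $151700$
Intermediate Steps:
$c{\left(m \right)} = m^{3}$
$v{\left(S \right)} = 0$ ($v{\left(S \right)} = - 4 \left(\frac{S}{S} - 1\right)^{2} = - 4 \left(1 - 1\right)^{2} = - 4 \cdot 0^{2} = \left(-4\right) 0 = 0$)
$\left(43970 - 39870\right) \left(h{\left(37,-201 \right)} + v{\left(c{\left(-14 \right)} \right)}\right) = \left(43970 - 39870\right) \left(37 + 0\right) = 4100 \cdot 37 = 151700$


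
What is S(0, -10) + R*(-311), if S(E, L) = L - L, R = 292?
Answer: -90812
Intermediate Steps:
S(E, L) = 0
S(0, -10) + R*(-311) = 0 + 292*(-311) = 0 - 90812 = -90812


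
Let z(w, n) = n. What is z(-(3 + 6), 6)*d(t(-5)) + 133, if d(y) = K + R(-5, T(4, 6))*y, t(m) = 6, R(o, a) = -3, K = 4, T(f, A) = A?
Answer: 49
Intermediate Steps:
d(y) = 4 - 3*y
z(-(3 + 6), 6)*d(t(-5)) + 133 = 6*(4 - 3*6) + 133 = 6*(4 - 18) + 133 = 6*(-14) + 133 = -84 + 133 = 49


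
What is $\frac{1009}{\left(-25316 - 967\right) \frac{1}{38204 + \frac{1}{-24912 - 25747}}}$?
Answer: $- \frac{1952794822915}{1331470497} \approx -1466.6$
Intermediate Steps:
$\frac{1009}{\left(-25316 - 967\right) \frac{1}{38204 + \frac{1}{-24912 - 25747}}} = \frac{1009}{\left(-26283\right) \frac{1}{38204 + \frac{1}{-50659}}} = \frac{1009}{\left(-26283\right) \frac{1}{38204 - \frac{1}{50659}}} = \frac{1009}{\left(-26283\right) \frac{1}{\frac{1935376435}{50659}}} = \frac{1009}{\left(-26283\right) \frac{50659}{1935376435}} = \frac{1009}{- \frac{1331470497}{1935376435}} = 1009 \left(- \frac{1935376435}{1331470497}\right) = - \frac{1952794822915}{1331470497}$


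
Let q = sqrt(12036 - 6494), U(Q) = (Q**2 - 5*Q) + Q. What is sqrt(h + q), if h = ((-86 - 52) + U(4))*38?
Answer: sqrt(-5244 + sqrt(5542)) ≈ 71.9*I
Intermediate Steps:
U(Q) = Q**2 - 4*Q
q = sqrt(5542) ≈ 74.445
h = -5244 (h = ((-86 - 52) + 4*(-4 + 4))*38 = (-138 + 4*0)*38 = (-138 + 0)*38 = -138*38 = -5244)
sqrt(h + q) = sqrt(-5244 + sqrt(5542))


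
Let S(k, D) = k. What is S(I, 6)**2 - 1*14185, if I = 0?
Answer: -14185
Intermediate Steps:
S(I, 6)**2 - 1*14185 = 0**2 - 1*14185 = 0 - 14185 = -14185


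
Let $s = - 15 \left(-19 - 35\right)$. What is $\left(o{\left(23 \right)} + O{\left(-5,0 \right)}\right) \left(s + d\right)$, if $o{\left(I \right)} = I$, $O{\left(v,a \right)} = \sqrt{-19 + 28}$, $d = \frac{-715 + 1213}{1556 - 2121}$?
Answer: $\frac{11885952}{565} \approx 21037.0$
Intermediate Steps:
$d = - \frac{498}{565}$ ($d = \frac{498}{-565} = 498 \left(- \frac{1}{565}\right) = - \frac{498}{565} \approx -0.88142$)
$O{\left(v,a \right)} = 3$ ($O{\left(v,a \right)} = \sqrt{9} = 3$)
$s = 810$ ($s = \left(-15\right) \left(-54\right) = 810$)
$\left(o{\left(23 \right)} + O{\left(-5,0 \right)}\right) \left(s + d\right) = \left(23 + 3\right) \left(810 - \frac{498}{565}\right) = 26 \cdot \frac{457152}{565} = \frac{11885952}{565}$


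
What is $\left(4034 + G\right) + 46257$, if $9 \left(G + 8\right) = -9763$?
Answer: $\frac{442784}{9} \approx 49198.0$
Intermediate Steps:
$G = - \frac{9835}{9}$ ($G = -8 + \frac{1}{9} \left(-9763\right) = -8 - \frac{9763}{9} = - \frac{9835}{9} \approx -1092.8$)
$\left(4034 + G\right) + 46257 = \left(4034 - \frac{9835}{9}\right) + 46257 = \frac{26471}{9} + 46257 = \frac{442784}{9}$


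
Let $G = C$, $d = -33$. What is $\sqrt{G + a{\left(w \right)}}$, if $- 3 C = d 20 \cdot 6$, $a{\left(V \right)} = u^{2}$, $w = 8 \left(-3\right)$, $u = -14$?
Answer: $2 \sqrt{379} \approx 38.936$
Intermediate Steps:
$w = -24$
$a{\left(V \right)} = 196$ ($a{\left(V \right)} = \left(-14\right)^{2} = 196$)
$C = 1320$ ($C = - \frac{\left(-33\right) 20 \cdot 6}{3} = - \frac{\left(-660\right) 6}{3} = \left(- \frac{1}{3}\right) \left(-3960\right) = 1320$)
$G = 1320$
$\sqrt{G + a{\left(w \right)}} = \sqrt{1320 + 196} = \sqrt{1516} = 2 \sqrt{379}$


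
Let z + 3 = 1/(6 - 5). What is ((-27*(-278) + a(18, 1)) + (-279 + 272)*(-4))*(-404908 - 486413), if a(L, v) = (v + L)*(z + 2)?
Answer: -6715212414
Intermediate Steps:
z = -2 (z = -3 + 1/(6 - 5) = -3 + 1/1 = -3 + 1 = -2)
a(L, v) = 0 (a(L, v) = (v + L)*(-2 + 2) = (L + v)*0 = 0)
((-27*(-278) + a(18, 1)) + (-279 + 272)*(-4))*(-404908 - 486413) = ((-27*(-278) + 0) + (-279 + 272)*(-4))*(-404908 - 486413) = ((7506 + 0) - 7*(-4))*(-891321) = (7506 + 28)*(-891321) = 7534*(-891321) = -6715212414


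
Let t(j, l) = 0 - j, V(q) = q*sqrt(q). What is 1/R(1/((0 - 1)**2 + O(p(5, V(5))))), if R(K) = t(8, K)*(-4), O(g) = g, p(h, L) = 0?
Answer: 1/32 ≈ 0.031250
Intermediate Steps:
V(q) = q**(3/2)
t(j, l) = -j
R(K) = 32 (R(K) = -1*8*(-4) = -8*(-4) = 32)
1/R(1/((0 - 1)**2 + O(p(5, V(5))))) = 1/32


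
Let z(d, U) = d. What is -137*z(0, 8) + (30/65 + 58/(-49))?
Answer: -460/637 ≈ -0.72213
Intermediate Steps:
-137*z(0, 8) + (30/65 + 58/(-49)) = -137*0 + (30/65 + 58/(-49)) = 0 + (30*(1/65) + 58*(-1/49)) = 0 + (6/13 - 58/49) = 0 - 460/637 = -460/637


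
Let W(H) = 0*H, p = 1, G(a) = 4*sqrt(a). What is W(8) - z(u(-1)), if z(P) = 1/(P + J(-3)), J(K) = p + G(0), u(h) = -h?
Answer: -1/2 ≈ -0.50000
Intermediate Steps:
J(K) = 1 (J(K) = 1 + 4*sqrt(0) = 1 + 4*0 = 1 + 0 = 1)
z(P) = 1/(1 + P) (z(P) = 1/(P + 1) = 1/(1 + P))
W(H) = 0
W(8) - z(u(-1)) = 0 - 1/(1 - 1*(-1)) = 0 - 1/(1 + 1) = 0 - 1/2 = -1/2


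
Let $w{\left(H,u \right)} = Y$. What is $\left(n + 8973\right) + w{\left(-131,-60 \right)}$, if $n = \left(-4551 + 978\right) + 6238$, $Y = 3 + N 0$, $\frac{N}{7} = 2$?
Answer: $11641$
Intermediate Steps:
$N = 14$ ($N = 7 \cdot 2 = 14$)
$Y = 3$ ($Y = 3 + 14 \cdot 0 = 3 + 0 = 3$)
$n = 2665$ ($n = -3573 + 6238 = 2665$)
$w{\left(H,u \right)} = 3$
$\left(n + 8973\right) + w{\left(-131,-60 \right)} = \left(2665 + 8973\right) + 3 = 11638 + 3 = 11641$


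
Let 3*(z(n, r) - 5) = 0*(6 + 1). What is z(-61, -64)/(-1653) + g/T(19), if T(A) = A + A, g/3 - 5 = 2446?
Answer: 639701/3306 ≈ 193.50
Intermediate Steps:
g = 7353 (g = 15 + 3*2446 = 15 + 7338 = 7353)
z(n, r) = 5 (z(n, r) = 5 + (0*(6 + 1))/3 = 5 + (0*7)/3 = 5 + (1/3)*0 = 5 + 0 = 5)
T(A) = 2*A
z(-61, -64)/(-1653) + g/T(19) = 5/(-1653) + 7353/((2*19)) = 5*(-1/1653) + 7353/38 = -5/1653 + 7353*(1/38) = -5/1653 + 387/2 = 639701/3306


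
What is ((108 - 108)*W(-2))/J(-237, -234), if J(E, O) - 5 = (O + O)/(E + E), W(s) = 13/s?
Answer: 0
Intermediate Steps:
J(E, O) = 5 + O/E (J(E, O) = 5 + (O + O)/(E + E) = 5 + (2*O)/((2*E)) = 5 + (2*O)*(1/(2*E)) = 5 + O/E)
((108 - 108)*W(-2))/J(-237, -234) = ((108 - 108)*(13/(-2)))/(5 - 234/(-237)) = (0*(13*(-½)))/(5 - 234*(-1/237)) = (0*(-13/2))/(5 + 78/79) = 0/(473/79) = 0*(79/473) = 0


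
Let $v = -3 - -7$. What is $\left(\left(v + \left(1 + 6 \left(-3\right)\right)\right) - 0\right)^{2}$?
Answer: $169$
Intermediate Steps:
$v = 4$ ($v = -3 + 7 = 4$)
$\left(\left(v + \left(1 + 6 \left(-3\right)\right)\right) - 0\right)^{2} = \left(\left(4 + \left(1 + 6 \left(-3\right)\right)\right) - 0\right)^{2} = \left(\left(4 + \left(1 - 18\right)\right) + 0\right)^{2} = \left(\left(4 - 17\right) + 0\right)^{2} = \left(-13 + 0\right)^{2} = \left(-13\right)^{2} = 169$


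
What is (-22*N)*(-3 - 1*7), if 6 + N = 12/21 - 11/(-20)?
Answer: -7513/7 ≈ -1073.3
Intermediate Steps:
N = -683/140 (N = -6 + (12/21 - 11/(-20)) = -6 + (12*(1/21) - 11*(-1/20)) = -6 + (4/7 + 11/20) = -6 + 157/140 = -683/140 ≈ -4.8786)
(-22*N)*(-3 - 1*7) = (-22*(-683/140))*(-3 - 1*7) = 7513*(-3 - 7)/70 = (7513/70)*(-10) = -7513/7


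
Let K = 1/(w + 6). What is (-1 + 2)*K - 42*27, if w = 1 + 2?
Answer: -10205/9 ≈ -1133.9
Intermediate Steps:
w = 3
K = ⅑ (K = 1/(3 + 6) = 1/9 = ⅑ ≈ 0.11111)
(-1 + 2)*K - 42*27 = (-1 + 2)*(⅑) - 42*27 = 1*(⅑) - 1134 = ⅑ - 1134 = -10205/9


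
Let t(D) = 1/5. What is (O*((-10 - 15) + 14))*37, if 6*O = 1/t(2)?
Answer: -2035/6 ≈ -339.17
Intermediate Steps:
t(D) = ⅕
O = ⅚ (O = 1/(6*(⅕)) = (⅙)*5 = ⅚ ≈ 0.83333)
(O*((-10 - 15) + 14))*37 = (5*((-10 - 15) + 14)/6)*37 = (5*(-25 + 14)/6)*37 = ((⅚)*(-11))*37 = -55/6*37 = -2035/6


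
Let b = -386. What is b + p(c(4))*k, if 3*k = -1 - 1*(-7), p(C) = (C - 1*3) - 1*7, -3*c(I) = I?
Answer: -1226/3 ≈ -408.67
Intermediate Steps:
c(I) = -I/3
p(C) = -10 + C (p(C) = (C - 3) - 7 = (-3 + C) - 7 = -10 + C)
k = 2 (k = (-1 - 1*(-7))/3 = (-1 + 7)/3 = (⅓)*6 = 2)
b + p(c(4))*k = -386 + (-10 - ⅓*4)*2 = -386 + (-10 - 4/3)*2 = -386 - 34/3*2 = -386 - 68/3 = -1226/3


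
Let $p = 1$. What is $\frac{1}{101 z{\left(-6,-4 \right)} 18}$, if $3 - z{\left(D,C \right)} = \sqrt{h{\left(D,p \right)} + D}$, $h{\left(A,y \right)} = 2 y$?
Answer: $\frac{1}{7878} + \frac{i}{11817} \approx 0.00012694 + 8.4624 \cdot 10^{-5} i$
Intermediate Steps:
$z{\left(D,C \right)} = 3 - \sqrt{2 + D}$ ($z{\left(D,C \right)} = 3 - \sqrt{2 \cdot 1 + D} = 3 - \sqrt{2 + D}$)
$\frac{1}{101 z{\left(-6,-4 \right)} 18} = \frac{1}{101 \left(3 - \sqrt{2 - 6}\right) 18} = \frac{1}{101 \left(3 - \sqrt{-4}\right) 18} = \frac{1}{101 \left(3 - 2 i\right) 18} = \frac{1}{\left(303 - 202 i\right) 18} = \frac{1}{5454 - 3636 i} = \frac{5454 + 3636 i}{42966612}$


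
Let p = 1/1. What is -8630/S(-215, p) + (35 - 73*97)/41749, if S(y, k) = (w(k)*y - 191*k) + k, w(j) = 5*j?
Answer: 70276136/10562497 ≈ 6.6534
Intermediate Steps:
p = 1
S(y, k) = -190*k + 5*k*y (S(y, k) = ((5*k)*y - 191*k) + k = (5*k*y - 191*k) + k = (-191*k + 5*k*y) + k = -190*k + 5*k*y)
-8630/S(-215, p) + (35 - 73*97)/41749 = -8630*1/(5*(-38 - 215)) + (35 - 73*97)/41749 = -8630/(5*1*(-253)) + (35 - 7081)*(1/41749) = -8630/(-1265) - 7046*1/41749 = -8630*(-1/1265) - 7046/41749 = 1726/253 - 7046/41749 = 70276136/10562497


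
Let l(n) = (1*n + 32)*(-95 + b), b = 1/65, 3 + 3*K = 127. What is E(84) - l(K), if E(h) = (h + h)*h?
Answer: 274008/13 ≈ 21078.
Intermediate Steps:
K = 124/3 (K = -1 + (⅓)*127 = -1 + 127/3 = 124/3 ≈ 41.333)
b = 1/65 ≈ 0.015385
E(h) = 2*h² (E(h) = (2*h)*h = 2*h²)
l(n) = -197568/65 - 6174*n/65 (l(n) = (1*n + 32)*(-95 + 1/65) = (n + 32)*(-6174/65) = (32 + n)*(-6174/65) = -197568/65 - 6174*n/65)
E(84) - l(K) = 2*84² - (-197568/65 - 6174/65*124/3) = 2*7056 - (-197568/65 - 255192/65) = 14112 - 1*(-90552/13) = 14112 + 90552/13 = 274008/13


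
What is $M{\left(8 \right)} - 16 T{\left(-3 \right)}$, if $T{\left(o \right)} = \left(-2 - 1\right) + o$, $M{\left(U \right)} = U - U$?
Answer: $96$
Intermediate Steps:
$M{\left(U \right)} = 0$
$T{\left(o \right)} = -3 + o$ ($T{\left(o \right)} = \left(-2 - 1\right) + o = -3 + o$)
$M{\left(8 \right)} - 16 T{\left(-3 \right)} = 0 - 16 \left(-3 - 3\right) = 0 - -96 = 0 + 96 = 96$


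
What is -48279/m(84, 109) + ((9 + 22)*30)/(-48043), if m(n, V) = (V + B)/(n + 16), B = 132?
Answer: -231947023830/11578363 ≈ -20033.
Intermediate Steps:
m(n, V) = (132 + V)/(16 + n) (m(n, V) = (V + 132)/(n + 16) = (132 + V)/(16 + n))
-48279/m(84, 109) + ((9 + 22)*30)/(-48043) = -48279*(16 + 84)/(132 + 109) + ((9 + 22)*30)/(-48043) = -48279/(241/100) + (31*30)*(-1/48043) = -48279/((1/100)*241) + 930*(-1/48043) = -48279/241/100 - 930/48043 = -48279*100/241 - 930/48043 = -4827900/241 - 930/48043 = -231947023830/11578363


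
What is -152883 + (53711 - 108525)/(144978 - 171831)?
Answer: -4105312385/26853 ≈ -1.5288e+5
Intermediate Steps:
-152883 + (53711 - 108525)/(144978 - 171831) = -152883 - 54814/(-26853) = -152883 - 54814*(-1/26853) = -152883 + 54814/26853 = -4105312385/26853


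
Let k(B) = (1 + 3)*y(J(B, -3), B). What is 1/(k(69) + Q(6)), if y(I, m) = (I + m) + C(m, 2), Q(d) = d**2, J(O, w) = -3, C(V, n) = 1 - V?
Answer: 1/28 ≈ 0.035714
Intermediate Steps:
y(I, m) = 1 + I (y(I, m) = (I + m) + (1 - m) = 1 + I)
k(B) = -8 (k(B) = (1 + 3)*(1 - 3) = 4*(-2) = -8)
1/(k(69) + Q(6)) = 1/(-8 + 6**2) = 1/(-8 + 36) = 1/28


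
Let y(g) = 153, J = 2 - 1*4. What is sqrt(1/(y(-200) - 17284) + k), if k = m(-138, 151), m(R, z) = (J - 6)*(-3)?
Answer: sqrt(7043290733)/17131 ≈ 4.8990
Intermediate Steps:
J = -2 (J = 2 - 4 = -2)
m(R, z) = 24 (m(R, z) = (-2 - 6)*(-3) = -8*(-3) = 24)
k = 24
sqrt(1/(y(-200) - 17284) + k) = sqrt(1/(153 - 17284) + 24) = sqrt(1/(-17131) + 24) = sqrt(-1/17131 + 24) = sqrt(411143/17131) = sqrt(7043290733)/17131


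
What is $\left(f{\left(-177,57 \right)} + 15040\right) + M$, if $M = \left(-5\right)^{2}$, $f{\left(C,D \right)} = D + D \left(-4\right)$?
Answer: $14894$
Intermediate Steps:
$f{\left(C,D \right)} = - 3 D$ ($f{\left(C,D \right)} = D - 4 D = - 3 D$)
$M = 25$
$\left(f{\left(-177,57 \right)} + 15040\right) + M = \left(\left(-3\right) 57 + 15040\right) + 25 = \left(-171 + 15040\right) + 25 = 14869 + 25 = 14894$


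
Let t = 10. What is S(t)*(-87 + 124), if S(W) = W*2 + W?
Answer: 1110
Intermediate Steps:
S(W) = 3*W (S(W) = 2*W + W = 3*W)
S(t)*(-87 + 124) = (3*10)*(-87 + 124) = 30*37 = 1110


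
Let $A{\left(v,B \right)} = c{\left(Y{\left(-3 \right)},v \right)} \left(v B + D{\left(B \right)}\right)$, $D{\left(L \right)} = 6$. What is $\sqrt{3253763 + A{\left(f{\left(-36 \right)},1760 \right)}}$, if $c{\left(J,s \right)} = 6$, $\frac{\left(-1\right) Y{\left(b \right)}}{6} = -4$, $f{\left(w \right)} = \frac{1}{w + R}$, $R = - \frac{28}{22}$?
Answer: $\frac{\sqrt{5469159863}}{41} \approx 1803.8$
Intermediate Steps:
$R = - \frac{14}{11}$ ($R = \left(-28\right) \frac{1}{22} = - \frac{14}{11} \approx -1.2727$)
$f{\left(w \right)} = \frac{1}{- \frac{14}{11} + w}$ ($f{\left(w \right)} = \frac{1}{w - \frac{14}{11}} = \frac{1}{- \frac{14}{11} + w}$)
$Y{\left(b \right)} = 24$ ($Y{\left(b \right)} = \left(-6\right) \left(-4\right) = 24$)
$A{\left(v,B \right)} = 36 + 6 B v$ ($A{\left(v,B \right)} = 6 \left(v B + 6\right) = 6 \left(B v + 6\right) = 6 \left(6 + B v\right) = 36 + 6 B v$)
$\sqrt{3253763 + A{\left(f{\left(-36 \right)},1760 \right)}} = \sqrt{3253763 + \left(36 + 6 \cdot 1760 \frac{11}{-14 + 11 \left(-36\right)}\right)} = \sqrt{3253763 + \left(36 + 6 \cdot 1760 \frac{11}{-14 - 396}\right)} = \sqrt{3253763 + \left(36 + 6 \cdot 1760 \frac{11}{-410}\right)} = \sqrt{3253763 + \left(36 + 6 \cdot 1760 \cdot 11 \left(- \frac{1}{410}\right)\right)} = \sqrt{3253763 + \left(36 + 6 \cdot 1760 \left(- \frac{11}{410}\right)\right)} = \sqrt{3253763 + \left(36 - \frac{11616}{41}\right)} = \sqrt{3253763 - \frac{10140}{41}} = \sqrt{\frac{133394143}{41}} = \frac{\sqrt{5469159863}}{41}$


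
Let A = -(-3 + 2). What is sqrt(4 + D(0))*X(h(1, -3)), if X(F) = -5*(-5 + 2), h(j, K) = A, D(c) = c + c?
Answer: 30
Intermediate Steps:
D(c) = 2*c
A = 1 (A = -1*(-1) = 1)
h(j, K) = 1
X(F) = 15 (X(F) = -5*(-3) = 15)
sqrt(4 + D(0))*X(h(1, -3)) = sqrt(4 + 2*0)*15 = sqrt(4 + 0)*15 = sqrt(4)*15 = 2*15 = 30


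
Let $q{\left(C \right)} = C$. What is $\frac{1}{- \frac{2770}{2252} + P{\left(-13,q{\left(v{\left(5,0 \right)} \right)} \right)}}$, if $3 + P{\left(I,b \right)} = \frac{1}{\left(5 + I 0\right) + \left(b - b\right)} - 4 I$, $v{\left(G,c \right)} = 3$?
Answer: $\frac{5630}{270071} \approx 0.020846$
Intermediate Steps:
$P{\left(I,b \right)} = - \frac{14}{5} - 4 I$ ($P{\left(I,b \right)} = -3 - \left(- \frac{1}{\left(5 + I 0\right) + \left(b - b\right)} + 4 I\right) = -3 - \left(- \frac{1}{\left(5 + 0\right) + 0} + 4 I\right) = -3 - \left(- \frac{1}{5 + 0} + 4 I\right) = -3 - \left(- \frac{1}{5} + 4 I\right) = - \frac{14}{5} - 4 I$)
$\frac{1}{- \frac{2770}{2252} + P{\left(-13,q{\left(v{\left(5,0 \right)} \right)} \right)}} = \frac{1}{- \frac{2770}{2252} - - \frac{246}{5}} = \frac{1}{\left(-2770\right) \frac{1}{2252} + \left(- \frac{14}{5} + 52\right)} = \frac{1}{- \frac{1385}{1126} + \frac{246}{5}} = \frac{1}{\frac{270071}{5630}} = \frac{5630}{270071}$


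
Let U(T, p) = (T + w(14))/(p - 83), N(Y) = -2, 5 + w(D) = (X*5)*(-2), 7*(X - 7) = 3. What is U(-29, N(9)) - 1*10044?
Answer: -5975422/595 ≈ -10043.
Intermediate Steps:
X = 52/7 (X = 7 + (1/7)*3 = 7 + 3/7 = 52/7 ≈ 7.4286)
w(D) = -555/7 (w(D) = -5 + ((52/7)*5)*(-2) = -5 + (260/7)*(-2) = -5 - 520/7 = -555/7)
U(T, p) = (-555/7 + T)/(-83 + p) (U(T, p) = (T - 555/7)/(p - 83) = (-555/7 + T)/(-83 + p))
U(-29, N(9)) - 1*10044 = (-555/7 - 29)/(-83 - 2) - 1*10044 = -758/7/(-85) - 10044 = -1/85*(-758/7) - 10044 = 758/595 - 10044 = -5975422/595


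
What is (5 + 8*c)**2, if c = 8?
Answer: 4761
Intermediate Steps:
(5 + 8*c)**2 = (5 + 8*8)**2 = (5 + 64)**2 = 69**2 = 4761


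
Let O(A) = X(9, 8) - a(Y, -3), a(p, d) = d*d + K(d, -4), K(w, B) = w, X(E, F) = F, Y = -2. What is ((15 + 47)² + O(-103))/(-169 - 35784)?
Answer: -3846/35953 ≈ -0.10697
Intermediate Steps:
a(p, d) = d + d² (a(p, d) = d*d + d = d² + d = d + d²)
O(A) = 2 (O(A) = 8 - (-3)*(1 - 3) = 8 - (-3)*(-2) = 8 - 1*6 = 8 - 6 = 2)
((15 + 47)² + O(-103))/(-169 - 35784) = ((15 + 47)² + 2)/(-169 - 35784) = (62² + 2)/(-35953) = (3844 + 2)*(-1/35953) = 3846*(-1/35953) = -3846/35953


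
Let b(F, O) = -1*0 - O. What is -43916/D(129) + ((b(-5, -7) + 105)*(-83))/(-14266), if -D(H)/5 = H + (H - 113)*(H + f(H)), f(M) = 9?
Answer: 52509244/11907015 ≈ 4.4099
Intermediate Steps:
b(F, O) = -O (b(F, O) = 0 - O = -O)
D(H) = -5*H - 5*(-113 + H)*(9 + H) (D(H) = -5*(H + (H - 113)*(H + 9)) = -5*(H + (-113 + H)*(9 + H)) = -5*H - 5*(-113 + H)*(9 + H))
-43916/D(129) + ((b(-5, -7) + 105)*(-83))/(-14266) = -43916/(5085 - 5*129² + 515*129) + ((-1*(-7) + 105)*(-83))/(-14266) = -43916/(5085 - 5*16641 + 66435) + ((7 + 105)*(-83))*(-1/14266) = -43916/(5085 - 83205 + 66435) + (112*(-83))*(-1/14266) = -43916/(-11685) - 9296*(-1/14266) = -43916*(-1/11685) + 664/1019 = 43916/11685 + 664/1019 = 52509244/11907015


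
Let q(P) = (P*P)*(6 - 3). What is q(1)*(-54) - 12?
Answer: -174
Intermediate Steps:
q(P) = 3*P² (q(P) = P²*3 = 3*P²)
q(1)*(-54) - 12 = (3*1²)*(-54) - 12 = (3*1)*(-54) - 12 = 3*(-54) - 12 = -162 - 12 = -174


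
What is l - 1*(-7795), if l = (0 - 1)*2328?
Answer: 5467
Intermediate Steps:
l = -2328 (l = -1*2328 = -2328)
l - 1*(-7795) = -2328 - 1*(-7795) = -2328 + 7795 = 5467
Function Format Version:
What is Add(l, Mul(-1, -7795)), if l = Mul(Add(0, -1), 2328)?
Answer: 5467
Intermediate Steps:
l = -2328 (l = Mul(-1, 2328) = -2328)
Add(l, Mul(-1, -7795)) = Add(-2328, Mul(-1, -7795)) = Add(-2328, 7795) = 5467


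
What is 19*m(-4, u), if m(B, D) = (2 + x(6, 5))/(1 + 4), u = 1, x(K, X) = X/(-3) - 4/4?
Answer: -38/15 ≈ -2.5333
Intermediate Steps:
x(K, X) = -1 - X/3 (x(K, X) = X*(-1/3) - 4*1/4 = -X/3 - 1 = -1 - X/3)
m(B, D) = -2/15 (m(B, D) = (2 + (-1 - 1/3*5))/(1 + 4) = (2 + (-1 - 5/3))/5 = (2 - 8/3)*(1/5) = -2/3*1/5 = -2/15)
19*m(-4, u) = 19*(-2/15) = -38/15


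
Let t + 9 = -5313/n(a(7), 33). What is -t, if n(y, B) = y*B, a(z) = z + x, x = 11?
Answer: 323/18 ≈ 17.944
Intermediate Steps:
a(z) = 11 + z (a(z) = z + 11 = 11 + z)
n(y, B) = B*y
t = -323/18 (t = -9 - 5313*1/(33*(11 + 7)) = -9 - 5313/(33*18) = -9 - 5313/594 = -9 - 5313*1/594 = -9 - 161/18 = -323/18 ≈ -17.944)
-t = -1*(-323/18) = 323/18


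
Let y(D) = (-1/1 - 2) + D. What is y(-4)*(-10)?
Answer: 70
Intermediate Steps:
y(D) = -3 + D (y(D) = (-1*1 - 2) + D = (-1 - 2) + D = -3 + D)
y(-4)*(-10) = (-3 - 4)*(-10) = -7*(-10) = 70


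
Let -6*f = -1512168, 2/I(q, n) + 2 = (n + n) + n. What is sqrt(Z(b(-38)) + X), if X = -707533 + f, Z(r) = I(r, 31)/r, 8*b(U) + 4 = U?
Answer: I*sqrt(33948332457)/273 ≈ 674.91*I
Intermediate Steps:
I(q, n) = 2/(-2 + 3*n) (I(q, n) = 2/(-2 + ((n + n) + n)) = 2/(-2 + (2*n + n)) = 2/(-2 + 3*n))
f = 252028 (f = -1/6*(-1512168) = 252028)
b(U) = -1/2 + U/8
Z(r) = 2/(91*r) (Z(r) = (2/(-2 + 3*31))/r = (2/(-2 + 93))/r = (2/91)/r = (2*(1/91))/r = 2/(91*r))
X = -455505 (X = -707533 + 252028 = -455505)
sqrt(Z(b(-38)) + X) = sqrt(2/(91*(-1/2 + (1/8)*(-38))) - 455505) = sqrt(2/(91*(-1/2 - 19/4)) - 455505) = sqrt(2/(91*(-21/4)) - 455505) = sqrt((2/91)*(-4/21) - 455505) = sqrt(-8/1911 - 455505) = sqrt(-870470063/1911) = I*sqrt(33948332457)/273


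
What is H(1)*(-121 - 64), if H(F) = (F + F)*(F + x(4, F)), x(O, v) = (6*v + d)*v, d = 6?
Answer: -4810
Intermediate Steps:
x(O, v) = v*(6 + 6*v) (x(O, v) = (6*v + 6)*v = (6 + 6*v)*v = v*(6 + 6*v))
H(F) = 2*F*(F + 6*F*(1 + F)) (H(F) = (F + F)*(F + 6*F*(1 + F)) = (2*F)*(F + 6*F*(1 + F)) = 2*F*(F + 6*F*(1 + F)))
H(1)*(-121 - 64) = (1²*(14 + 12*1))*(-121 - 64) = (1*(14 + 12))*(-185) = (1*26)*(-185) = 26*(-185) = -4810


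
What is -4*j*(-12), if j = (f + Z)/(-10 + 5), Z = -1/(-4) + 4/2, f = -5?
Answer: 132/5 ≈ 26.400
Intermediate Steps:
Z = 9/4 (Z = -1*(-1/4) + 4*(1/2) = 1/4 + 2 = 9/4 ≈ 2.2500)
j = 11/20 (j = (-5 + 9/4)/(-10 + 5) = -11/4/(-5) = -11/4*(-1/5) = 11/20 ≈ 0.55000)
-4*j*(-12) = -4*11/20*(-12) = -11/5*(-12) = 132/5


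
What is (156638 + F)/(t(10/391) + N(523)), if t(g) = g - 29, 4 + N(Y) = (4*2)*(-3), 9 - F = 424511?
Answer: 104734824/22277 ≈ 4701.5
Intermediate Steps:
F = -424502 (F = 9 - 1*424511 = 9 - 424511 = -424502)
N(Y) = -28 (N(Y) = -4 + (4*2)*(-3) = -4 + 8*(-3) = -4 - 24 = -28)
t(g) = -29 + g
(156638 + F)/(t(10/391) + N(523)) = (156638 - 424502)/((-29 + 10/391) - 28) = -267864/((-29 + 10*(1/391)) - 28) = -267864/((-29 + 10/391) - 28) = -267864/(-11329/391 - 28) = -267864/(-22277/391) = -267864*(-391/22277) = 104734824/22277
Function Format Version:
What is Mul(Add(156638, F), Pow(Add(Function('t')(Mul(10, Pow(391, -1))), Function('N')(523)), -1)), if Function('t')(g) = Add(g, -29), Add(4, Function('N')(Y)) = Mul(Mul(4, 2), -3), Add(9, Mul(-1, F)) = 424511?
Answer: Rational(104734824, 22277) ≈ 4701.5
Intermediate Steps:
F = -424502 (F = Add(9, Mul(-1, 424511)) = Add(9, -424511) = -424502)
Function('N')(Y) = -28 (Function('N')(Y) = Add(-4, Mul(Mul(4, 2), -3)) = Add(-4, Mul(8, -3)) = Add(-4, -24) = -28)
Function('t')(g) = Add(-29, g)
Mul(Add(156638, F), Pow(Add(Function('t')(Mul(10, Pow(391, -1))), Function('N')(523)), -1)) = Mul(Add(156638, -424502), Pow(Add(Add(-29, Mul(10, Pow(391, -1))), -28), -1)) = Mul(-267864, Pow(Add(Add(-29, Mul(10, Rational(1, 391))), -28), -1)) = Mul(-267864, Pow(Add(Add(-29, Rational(10, 391)), -28), -1)) = Mul(-267864, Pow(Add(Rational(-11329, 391), -28), -1)) = Mul(-267864, Pow(Rational(-22277, 391), -1)) = Mul(-267864, Rational(-391, 22277)) = Rational(104734824, 22277)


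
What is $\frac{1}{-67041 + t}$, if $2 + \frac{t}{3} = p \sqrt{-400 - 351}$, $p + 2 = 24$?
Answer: $- \frac{22349}{1499523855} - \frac{22 i \sqrt{751}}{1499523855} \approx -1.4904 \cdot 10^{-5} - 4.0206 \cdot 10^{-7} i$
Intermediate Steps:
$p = 22$ ($p = -2 + 24 = 22$)
$t = -6 + 66 i \sqrt{751}$ ($t = -6 + 3 \cdot 22 \sqrt{-400 - 351} = -6 + 3 \cdot 22 \sqrt{-751} = -6 + 3 \cdot 22 i \sqrt{751} = -6 + 66 i \sqrt{751} \approx -6.0 + 1808.7 i$)
$\frac{1}{-67041 + t} = \frac{1}{-67041 - \left(6 - 66 i \sqrt{751}\right)} = \frac{1}{-67047 + 66 i \sqrt{751}}$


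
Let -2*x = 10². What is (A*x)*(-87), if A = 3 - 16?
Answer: -56550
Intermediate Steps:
A = -13
x = -50 (x = -½*10² = -½*100 = -50)
(A*x)*(-87) = -13*(-50)*(-87) = 650*(-87) = -56550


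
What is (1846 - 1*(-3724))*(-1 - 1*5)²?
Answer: 200520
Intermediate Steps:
(1846 - 1*(-3724))*(-1 - 1*5)² = (1846 + 3724)*(-1 - 5)² = 5570*(-6)² = 5570*36 = 200520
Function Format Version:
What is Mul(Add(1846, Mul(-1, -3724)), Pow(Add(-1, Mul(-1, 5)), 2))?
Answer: 200520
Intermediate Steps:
Mul(Add(1846, Mul(-1, -3724)), Pow(Add(-1, Mul(-1, 5)), 2)) = Mul(Add(1846, 3724), Pow(Add(-1, -5), 2)) = Mul(5570, Pow(-6, 2)) = Mul(5570, 36) = 200520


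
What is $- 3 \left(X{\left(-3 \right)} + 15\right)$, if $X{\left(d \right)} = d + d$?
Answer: $-27$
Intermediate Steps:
$X{\left(d \right)} = 2 d$
$- 3 \left(X{\left(-3 \right)} + 15\right) = - 3 \left(2 \left(-3\right) + 15\right) = - 3 \left(-6 + 15\right) = \left(-3\right) 9 = -27$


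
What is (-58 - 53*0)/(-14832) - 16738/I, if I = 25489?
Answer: -123389827/189026424 ≈ -0.65277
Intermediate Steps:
(-58 - 53*0)/(-14832) - 16738/I = (-58 - 53*0)/(-14832) - 16738/25489 = (-58 + 0)*(-1/14832) - 16738*1/25489 = -58*(-1/14832) - 16738/25489 = 29/7416 - 16738/25489 = -123389827/189026424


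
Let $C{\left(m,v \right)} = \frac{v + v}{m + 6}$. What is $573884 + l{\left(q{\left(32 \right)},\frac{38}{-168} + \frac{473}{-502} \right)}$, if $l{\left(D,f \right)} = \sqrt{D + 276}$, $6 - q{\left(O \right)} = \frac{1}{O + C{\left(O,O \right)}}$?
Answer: $573884 + \frac{\sqrt{1804610}}{80} \approx 5.739 \cdot 10^{5}$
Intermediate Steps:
$C{\left(m,v \right)} = \frac{2 v}{6 + m}$
$q{\left(O \right)} = 6 - \frac{1}{O + \frac{2 O}{6 + O}}$
$l{\left(D,f \right)} = \sqrt{276 + D}$
$573884 + l{\left(q{\left(32 \right)},\frac{38}{-168} + \frac{473}{-502} \right)} = 573884 + \sqrt{276 + \frac{-6 + 6 \cdot 32^{2} + 47 \cdot 32}{32 \left(8 + 32\right)}} = 573884 + \sqrt{276 + \frac{-6 + 6 \cdot 1024 + 1504}{32 \cdot 40}} = 573884 + \sqrt{276 + \frac{1}{32} \cdot \frac{1}{40} \left(-6 + 6144 + 1504\right)} = 573884 + \sqrt{276 + \frac{1}{32} \cdot \frac{1}{40} \cdot 7642} = 573884 + \sqrt{276 + \frac{3821}{640}} = 573884 + \sqrt{\frac{180461}{640}} = 573884 + \frac{\sqrt{1804610}}{80}$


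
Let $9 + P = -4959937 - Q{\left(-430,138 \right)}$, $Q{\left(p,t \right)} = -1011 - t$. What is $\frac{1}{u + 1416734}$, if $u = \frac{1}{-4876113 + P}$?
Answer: $\frac{9834910}{13933451383939} \approx 7.0585 \cdot 10^{-7}$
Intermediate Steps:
$P = -4958797$ ($P = -9 - \left(4958926 - 138\right) = -9 - 4958788 = -4958797$)
$u = - \frac{1}{9834910}$ ($u = \frac{1}{-4876113 - 4958797} = \frac{1}{-9834910} = - \frac{1}{9834910} \approx -1.0168 \cdot 10^{-7}$)
$\frac{1}{u + 1416734} = \frac{1}{- \frac{1}{9834910} + 1416734} = \frac{1}{\frac{13933451383939}{9834910}} = \frac{9834910}{13933451383939}$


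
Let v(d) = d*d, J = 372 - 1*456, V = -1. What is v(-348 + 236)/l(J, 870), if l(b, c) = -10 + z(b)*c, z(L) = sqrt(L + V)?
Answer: -3136/1608415 - 272832*I*sqrt(85)/1608415 ≈ -0.0019497 - 1.5639*I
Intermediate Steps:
z(L) = sqrt(-1 + L) (z(L) = sqrt(L - 1) = sqrt(-1 + L))
J = -84 (J = 372 - 456 = -84)
l(b, c) = -10 + c*sqrt(-1 + b) (l(b, c) = -10 + sqrt(-1 + b)*c = -10 + c*sqrt(-1 + b))
v(d) = d**2
v(-348 + 236)/l(J, 870) = (-348 + 236)**2/(-10 + 870*sqrt(-1 - 84)) = (-112)**2/(-10 + 870*sqrt(-85)) = 12544/(-10 + 870*(I*sqrt(85))) = 12544/(-10 + 870*I*sqrt(85))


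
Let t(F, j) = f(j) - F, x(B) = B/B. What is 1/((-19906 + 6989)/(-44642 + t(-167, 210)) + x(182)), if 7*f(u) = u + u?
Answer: 44415/57332 ≈ 0.77470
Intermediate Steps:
f(u) = 2*u/7 (f(u) = (u + u)/7 = (2*u)/7 = 2*u/7)
x(B) = 1
t(F, j) = -F + 2*j/7 (t(F, j) = 2*j/7 - F = -F + 2*j/7)
1/((-19906 + 6989)/(-44642 + t(-167, 210)) + x(182)) = 1/((-19906 + 6989)/(-44642 + (-1*(-167) + (2/7)*210)) + 1) = 1/(-12917/(-44642 + (167 + 60)) + 1) = 1/(-12917/(-44642 + 227) + 1) = 1/(-12917/(-44415) + 1) = 1/(-12917*(-1/44415) + 1) = 1/(12917/44415 + 1) = 1/(57332/44415) = 44415/57332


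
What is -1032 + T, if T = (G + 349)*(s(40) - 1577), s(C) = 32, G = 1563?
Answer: -2955072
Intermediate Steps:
T = -2954040 (T = (1563 + 349)*(32 - 1577) = 1912*(-1545) = -2954040)
-1032 + T = -1032 - 2954040 = -2955072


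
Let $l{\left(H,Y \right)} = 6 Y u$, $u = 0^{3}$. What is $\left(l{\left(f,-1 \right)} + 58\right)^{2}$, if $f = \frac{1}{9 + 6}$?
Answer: $3364$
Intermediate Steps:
$u = 0$
$f = \frac{1}{15} \approx 0.066667$
$l{\left(H,Y \right)} = 0$ ($l{\left(H,Y \right)} = 6 Y 0 = 0$)
$\left(l{\left(f,-1 \right)} + 58\right)^{2} = \left(0 + 58\right)^{2} = 58^{2} = 3364$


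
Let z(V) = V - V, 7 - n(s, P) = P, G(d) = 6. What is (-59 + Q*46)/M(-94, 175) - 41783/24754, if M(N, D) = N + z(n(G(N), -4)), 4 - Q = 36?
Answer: 8492693/581719 ≈ 14.599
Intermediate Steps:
Q = -32 (Q = 4 - 1*36 = 4 - 36 = -32)
n(s, P) = 7 - P
z(V) = 0
M(N, D) = N (M(N, D) = N + 0 = N)
(-59 + Q*46)/M(-94, 175) - 41783/24754 = (-59 - 32*46)/(-94) - 41783/24754 = (-59 - 1472)*(-1/94) - 41783*1/24754 = -1531*(-1/94) - 41783/24754 = 1531/94 - 41783/24754 = 8492693/581719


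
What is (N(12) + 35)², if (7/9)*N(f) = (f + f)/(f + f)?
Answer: 64516/49 ≈ 1316.7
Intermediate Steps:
N(f) = 9/7 (N(f) = 9*((f + f)/(f + f))/7 = 9*((2*f)/((2*f)))/7 = 9*((2*f)*(1/(2*f)))/7 = (9/7)*1 = 9/7)
(N(12) + 35)² = (9/7 + 35)² = (254/7)² = 64516/49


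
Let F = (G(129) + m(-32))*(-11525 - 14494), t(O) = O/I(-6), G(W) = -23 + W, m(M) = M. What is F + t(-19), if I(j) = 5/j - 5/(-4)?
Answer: -9627258/5 ≈ -1.9255e+6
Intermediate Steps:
I(j) = 5/4 + 5/j (I(j) = 5/j - 5*(-1/4) = 5/j + 5/4 = 5/4 + 5/j)
t(O) = 12*O/5 (t(O) = O/(5/4 + 5/(-6)) = O/(5/4 + 5*(-1/6)) = O/(5/4 - 5/6) = O/(5/12) = O*(12/5) = 12*O/5)
F = -1925406 (F = ((-23 + 129) - 32)*(-11525 - 14494) = (106 - 32)*(-26019) = 74*(-26019) = -1925406)
F + t(-19) = -1925406 + (12/5)*(-19) = -1925406 - 228/5 = -9627258/5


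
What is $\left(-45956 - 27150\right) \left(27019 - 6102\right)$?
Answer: $-1529158202$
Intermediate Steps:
$\left(-45956 - 27150\right) \left(27019 - 6102\right) = \left(-73106\right) 20917 = -1529158202$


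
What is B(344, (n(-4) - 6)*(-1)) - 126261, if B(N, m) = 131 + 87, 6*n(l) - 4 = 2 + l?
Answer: -126043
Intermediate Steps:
n(l) = 1 + l/6 (n(l) = ⅔ + (2 + l)/6 = ⅔ + (⅓ + l/6) = 1 + l/6)
B(N, m) = 218
B(344, (n(-4) - 6)*(-1)) - 126261 = 218 - 126261 = -126043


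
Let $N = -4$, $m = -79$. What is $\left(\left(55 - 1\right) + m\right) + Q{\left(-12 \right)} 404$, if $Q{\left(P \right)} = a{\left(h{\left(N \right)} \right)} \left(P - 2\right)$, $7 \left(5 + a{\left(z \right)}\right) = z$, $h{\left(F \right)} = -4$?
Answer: $31487$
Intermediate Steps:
$a{\left(z \right)} = -5 + \frac{z}{7}$
$Q{\left(P \right)} = \frac{78}{7} - \frac{39 P}{7}$ ($Q{\left(P \right)} = \left(-5 + \frac{1}{7} \left(-4\right)\right) \left(P - 2\right) = \left(-5 - \frac{4}{7}\right) \left(-2 + P\right) = - \frac{39 \left(-2 + P\right)}{7} = \frac{78}{7} - \frac{39 P}{7}$)
$\left(\left(55 - 1\right) + m\right) + Q{\left(-12 \right)} 404 = \left(\left(55 - 1\right) - 79\right) + \left(\frac{78}{7} - - \frac{468}{7}\right) 404 = \left(54 - 79\right) + \left(\frac{78}{7} + \frac{468}{7}\right) 404 = -25 + 78 \cdot 404 = -25 + 31512 = 31487$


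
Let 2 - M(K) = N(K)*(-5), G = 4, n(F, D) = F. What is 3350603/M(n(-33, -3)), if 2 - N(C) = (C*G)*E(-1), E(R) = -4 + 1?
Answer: -3350603/1968 ≈ -1702.5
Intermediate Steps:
E(R) = -3
N(C) = 2 + 12*C (N(C) = 2 - C*4*(-3) = 2 - 4*C*(-3) = 2 - (-12)*C = 2 + 12*C)
M(K) = 12 + 60*K (M(K) = 2 - (2 + 12*K)*(-5) = 2 - (-10 - 60*K) = 2 + (10 + 60*K) = 12 + 60*K)
3350603/M(n(-33, -3)) = 3350603/(12 + 60*(-33)) = 3350603/(12 - 1980) = 3350603/(-1968) = 3350603*(-1/1968) = -3350603/1968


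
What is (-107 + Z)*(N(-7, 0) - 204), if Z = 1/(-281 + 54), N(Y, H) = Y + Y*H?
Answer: 5125190/227 ≈ 22578.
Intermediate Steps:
N(Y, H) = Y + H*Y
Z = -1/227 (Z = 1/(-227) = -1/227 ≈ -0.0044053)
(-107 + Z)*(N(-7, 0) - 204) = (-107 - 1/227)*(-7*(1 + 0) - 204) = -24290*(-7*1 - 204)/227 = -24290*(-7 - 204)/227 = -24290/227*(-211) = 5125190/227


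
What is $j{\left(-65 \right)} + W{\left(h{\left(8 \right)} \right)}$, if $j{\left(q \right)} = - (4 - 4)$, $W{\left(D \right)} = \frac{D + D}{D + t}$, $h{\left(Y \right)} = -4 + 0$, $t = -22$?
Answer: $\frac{4}{13} \approx 0.30769$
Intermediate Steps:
$h{\left(Y \right)} = -4$
$W{\left(D \right)} = \frac{2 D}{-22 + D}$ ($W{\left(D \right)} = \frac{D + D}{D - 22} = \frac{2 D}{-22 + D}$)
$j{\left(q \right)} = 0$ ($j{\left(q \right)} = \left(-1\right) 0 = 0$)
$j{\left(-65 \right)} + W{\left(h{\left(8 \right)} \right)} = 0 + 2 \left(-4\right) \frac{1}{-22 - 4} = 0 + 2 \left(-4\right) \frac{1}{-26} = 0 + 2 \left(-4\right) \left(- \frac{1}{26}\right) = 0 + \frac{4}{13} = \frac{4}{13}$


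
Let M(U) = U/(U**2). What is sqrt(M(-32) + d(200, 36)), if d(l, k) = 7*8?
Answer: 3*sqrt(398)/8 ≈ 7.4812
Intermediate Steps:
d(l, k) = 56
M(U) = 1/U (M(U) = U/U**2 = 1/U)
sqrt(M(-32) + d(200, 36)) = sqrt(1/(-32) + 56) = sqrt(-1/32 + 56) = sqrt(1791/32) = 3*sqrt(398)/8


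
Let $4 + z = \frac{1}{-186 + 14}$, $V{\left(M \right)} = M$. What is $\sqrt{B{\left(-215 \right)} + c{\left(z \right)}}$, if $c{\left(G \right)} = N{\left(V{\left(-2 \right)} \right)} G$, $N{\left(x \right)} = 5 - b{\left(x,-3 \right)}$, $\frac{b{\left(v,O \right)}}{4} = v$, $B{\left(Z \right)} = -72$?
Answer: $\frac{i \sqrt{917663}}{86} \approx 11.139 i$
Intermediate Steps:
$b{\left(v,O \right)} = 4 v$
$N{\left(x \right)} = 5 - 4 x$
$z = - \frac{689}{172}$ ($z = -4 + \frac{1}{-186 + 14} = -4 + \frac{1}{-172} = -4 - \frac{1}{172} = - \frac{689}{172} \approx -4.0058$)
$c{\left(G \right)} = 13 G$ ($c{\left(G \right)} = \left(5 - -8\right) G = \left(5 + 8\right) G = 13 G$)
$\sqrt{B{\left(-215 \right)} + c{\left(z \right)}} = \sqrt{-72 + 13 \left(- \frac{689}{172}\right)} = \sqrt{-72 - \frac{8957}{172}} = \sqrt{- \frac{21341}{172}} = \frac{i \sqrt{917663}}{86}$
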